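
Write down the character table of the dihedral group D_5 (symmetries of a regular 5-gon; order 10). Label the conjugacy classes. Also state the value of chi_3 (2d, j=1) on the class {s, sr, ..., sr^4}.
Conjugacy classes: {e} of size 1, {r^1, r^4} of size 2, {r^2, r^3} of size 2, {s, sr, ..., sr^4} of size 5.
Character table:
  irrep \ class              {e} (size 1)  {r^1, r^4} (size 2)  {r^2, r^3} (size 2)  {s, sr, ..., sr^4} (size 5)
  chi_1 (triv)               1             1                    1                    1                          
  chi_2 (sign: r->1, s->-1)  1             1                    1                    -1                         
  chi_3 (2d, j=1)            2             -1/2 + sqrt(5)/2     -sqrt(5)/2 - 1/2     0                          
  chi_4 (2d, j=2)            2             -sqrt(5)/2 - 1/2     -1/2 + sqrt(5)/2     0                          

Spot check: chi_3 (2d, j=1) on {s, sr, ..., sr^4} = 0.

Derivation: D_5 has order 2*5 = 10 with 4 conjugacy classes, hence 4 irreducibles. Sum of squared dims 1 + 1 + 4 + 4 = 10 = |G|. Linear characters come from the abelianisation; the 2-dimensional irreps have character r^k -> 2*cos(2*pi*j*k/5), reflections -> 0.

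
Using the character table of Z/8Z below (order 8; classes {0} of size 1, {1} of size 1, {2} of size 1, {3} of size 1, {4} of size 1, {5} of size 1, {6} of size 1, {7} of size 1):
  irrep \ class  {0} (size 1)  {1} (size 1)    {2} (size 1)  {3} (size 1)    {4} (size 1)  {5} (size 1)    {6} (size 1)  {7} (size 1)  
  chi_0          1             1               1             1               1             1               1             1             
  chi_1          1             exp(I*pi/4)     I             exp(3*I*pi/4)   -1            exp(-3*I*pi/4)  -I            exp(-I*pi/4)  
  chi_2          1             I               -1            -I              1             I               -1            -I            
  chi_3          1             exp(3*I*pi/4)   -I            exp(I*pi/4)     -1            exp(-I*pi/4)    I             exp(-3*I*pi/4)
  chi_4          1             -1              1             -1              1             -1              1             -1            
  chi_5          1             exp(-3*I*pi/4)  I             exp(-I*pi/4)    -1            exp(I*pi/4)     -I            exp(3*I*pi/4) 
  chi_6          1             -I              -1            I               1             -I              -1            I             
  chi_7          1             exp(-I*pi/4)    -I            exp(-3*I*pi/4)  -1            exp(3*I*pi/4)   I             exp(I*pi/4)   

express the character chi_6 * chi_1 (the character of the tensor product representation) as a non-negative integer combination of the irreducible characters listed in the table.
chi_6 tensor chi_1 = chi_7 (all other irreducibles have multiplicity 0).

Derivation: The character of a tensor product is the pointwise product (chi_6 * chi_1)(C) = chi_6(C) * chi_1(C):
  {0}: (1)*(1), {1}: (-I)*(exp(I*pi/4)), {2}: (-1)*(I), {3}: (I)*(exp(3*I*pi/4)), {4}: (1)*(-1), {5}: (-I)*(exp(-3*I*pi/4)), {6}: (-1)*(-I), {7}: (I)*(exp(-I*pi/4))
so (chi_6 * chi_1) takes values
  {0} -> 1, {1} -> -exp(3*I*pi/4), {2} -> -I, {3} -> exp(-3*I*pi/4), {4} -> -1, {5} -> -exp(-I*pi/4), {6} -> I, {7} -> exp(I*pi/4).
Now take the inner product of this character with each irreducible chi from the table, <chi_6*chi_1, chi> = (1/8) sum_C |C| (chi_6*chi_1)(C) conj(chi(C)):
  <chi_6*chi_1, chi_0> = (1/8)[1*(1)*conj(1) + 1*(-exp(3*I*pi/4))*conj(1) + 1*(-I)*conj(1) + 1*(exp(-3*I*pi/4))*conj(1) + 1*(-1)*conj(1) + 1*(-exp(-I*pi/4))*conj(1) + 1*(I)*conj(1) + 1*(exp(I*pi/4))*conj(1)]
      = (1/8)[(1) + (-exp(3*I*pi/4)) + (-I) + (exp(-3*I*pi/4)) + (-1) + (-exp(-I*pi/4)) + (I) + (exp(I*pi/4))] = 0/8 = 0
  <chi_6*chi_1, chi_1> = (1/8)[1*(1)*conj(1) + 1*(-exp(3*I*pi/4))*conj(exp(I*pi/4)) + 1*(-I)*conj(I) + 1*(exp(-3*I*pi/4))*conj(exp(3*I*pi/4)) + 1*(-1)*conj(-1) + 1*(-exp(-I*pi/4))*conj(exp(-3*I*pi/4)) + 1*(I)*conj(-I) + 1*(exp(I*pi/4))*conj(exp(-I*pi/4))]
      = (1/8)[(1) + (-I) + (-1) + (I) + (1) + (-I) + (-1) + (I)] = 0/8 = 0
  <chi_6*chi_1, chi_2> = (1/8)[1*(1)*conj(1) + 1*(-exp(3*I*pi/4))*conj(I) + 1*(-I)*conj(-1) + 1*(exp(-3*I*pi/4))*conj(-I) + 1*(-1)*conj(1) + 1*(-exp(-I*pi/4))*conj(I) + 1*(I)*conj(-1) + 1*(exp(I*pi/4))*conj(-I)]
      = (1/8)[(1) + (exp(-3*I*pi/4)) + (I) + (exp(-I*pi/4)) + (-1) + (exp(I*pi/4)) + (-I) + (exp(3*I*pi/4))] = 0/8 = 0
  <chi_6*chi_1, chi_3> = (1/8)[1*(1)*conj(1) + 1*(-exp(3*I*pi/4))*conj(exp(3*I*pi/4)) + 1*(-I)*conj(-I) + 1*(exp(-3*I*pi/4))*conj(exp(I*pi/4)) + 1*(-1)*conj(-1) + 1*(-exp(-I*pi/4))*conj(exp(-I*pi/4)) + 1*(I)*conj(I) + 1*(exp(I*pi/4))*conj(exp(-3*I*pi/4))]
      = (1/8)[(1) + (-1) + (1) + (-1) + (1) + (-1) + (1) + (-1)] = 0/8 = 0
  <chi_6*chi_1, chi_4> = (1/8)[1*(1)*conj(1) + 1*(-exp(3*I*pi/4))*conj(-1) + 1*(-I)*conj(1) + 1*(exp(-3*I*pi/4))*conj(-1) + 1*(-1)*conj(1) + 1*(-exp(-I*pi/4))*conj(-1) + 1*(I)*conj(1) + 1*(exp(I*pi/4))*conj(-1)]
      = (1/8)[(1) + (exp(3*I*pi/4)) + (-I) + (-exp(-3*I*pi/4)) + (-1) + (exp(-I*pi/4)) + (I) + (-exp(I*pi/4))] = 0/8 = 0
  <chi_6*chi_1, chi_5> = (1/8)[1*(1)*conj(1) + 1*(-exp(3*I*pi/4))*conj(exp(-3*I*pi/4)) + 1*(-I)*conj(I) + 1*(exp(-3*I*pi/4))*conj(exp(-I*pi/4)) + 1*(-1)*conj(-1) + 1*(-exp(-I*pi/4))*conj(exp(I*pi/4)) + 1*(I)*conj(-I) + 1*(exp(I*pi/4))*conj(exp(3*I*pi/4))]
      = (1/8)[(1) + (I) + (-1) + (-I) + (1) + (I) + (-1) + (-I)] = 0/8 = 0
  <chi_6*chi_1, chi_6> = (1/8)[1*(1)*conj(1) + 1*(-exp(3*I*pi/4))*conj(-I) + 1*(-I)*conj(-1) + 1*(exp(-3*I*pi/4))*conj(I) + 1*(-1)*conj(1) + 1*(-exp(-I*pi/4))*conj(-I) + 1*(I)*conj(-1) + 1*(exp(I*pi/4))*conj(I)]
      = (1/8)[(1) + (-exp(-3*I*pi/4)) + (I) + (-exp(-I*pi/4)) + (-1) + (-exp(I*pi/4)) + (-I) + (-exp(3*I*pi/4))] = 0/8 = 0
  <chi_6*chi_1, chi_7> = (1/8)[1*(1)*conj(1) + 1*(-exp(3*I*pi/4))*conj(exp(-I*pi/4)) + 1*(-I)*conj(-I) + 1*(exp(-3*I*pi/4))*conj(exp(-3*I*pi/4)) + 1*(-1)*conj(-1) + 1*(-exp(-I*pi/4))*conj(exp(3*I*pi/4)) + 1*(I)*conj(I) + 1*(exp(I*pi/4))*conj(exp(I*pi/4))]
      = (1/8)[(1) + (1) + (1) + (1) + (1) + (1) + (1) + (1)] = 8/8 = 1
(Exp terms are combined using exp(i*s)*conj(exp(i*t)) = exp(i*(s-t)), and sums of them are collapsed using the identity that for every m > 1 the m distinct m-th roots of unity sum to 0, e.g. 1 + exp(2*I*pi/3) + exp(-2*I*pi/3) = 0.)
Hence the multiplicities are chi_7: 1. Dimension check: dim(chi_6)*dim(chi_1) = 1*1 = 1 and sum (mult * dim) = 1*1 = 1.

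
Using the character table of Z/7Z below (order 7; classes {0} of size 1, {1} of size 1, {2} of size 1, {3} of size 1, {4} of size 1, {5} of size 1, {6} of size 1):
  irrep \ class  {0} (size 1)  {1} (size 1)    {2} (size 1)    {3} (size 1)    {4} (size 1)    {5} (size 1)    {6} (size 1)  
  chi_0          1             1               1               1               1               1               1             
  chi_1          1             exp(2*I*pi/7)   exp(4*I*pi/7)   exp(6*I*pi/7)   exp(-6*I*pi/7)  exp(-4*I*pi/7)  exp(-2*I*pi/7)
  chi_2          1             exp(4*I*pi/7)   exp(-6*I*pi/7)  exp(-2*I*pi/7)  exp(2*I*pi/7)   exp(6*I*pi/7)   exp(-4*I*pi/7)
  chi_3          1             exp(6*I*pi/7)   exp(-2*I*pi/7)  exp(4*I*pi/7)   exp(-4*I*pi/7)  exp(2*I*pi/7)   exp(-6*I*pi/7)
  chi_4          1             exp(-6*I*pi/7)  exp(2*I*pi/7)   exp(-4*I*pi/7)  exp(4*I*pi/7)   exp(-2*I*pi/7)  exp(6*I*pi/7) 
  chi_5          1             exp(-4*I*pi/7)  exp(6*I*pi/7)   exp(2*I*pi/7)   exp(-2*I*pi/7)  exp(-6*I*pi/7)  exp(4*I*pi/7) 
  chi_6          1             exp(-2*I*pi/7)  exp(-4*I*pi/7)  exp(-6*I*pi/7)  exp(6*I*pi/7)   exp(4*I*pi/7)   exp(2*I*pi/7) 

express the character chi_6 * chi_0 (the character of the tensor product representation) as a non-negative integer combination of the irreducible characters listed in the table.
chi_6 tensor chi_0 = chi_6 (all other irreducibles have multiplicity 0).

Proof sketch: The character of a tensor product is the pointwise product (chi_6 * chi_0)(C) = chi_6(C) * chi_0(C):
  {0}: (1)*(1), {1}: (exp(-2*I*pi/7))*(1), {2}: (exp(-4*I*pi/7))*(1), {3}: (exp(-6*I*pi/7))*(1), {4}: (exp(6*I*pi/7))*(1), {5}: (exp(4*I*pi/7))*(1), {6}: (exp(2*I*pi/7))*(1)
so (chi_6 * chi_0) takes values
  {0} -> 1, {1} -> exp(-2*I*pi/7), {2} -> exp(-4*I*pi/7), {3} -> exp(-6*I*pi/7), {4} -> exp(6*I*pi/7), {5} -> exp(4*I*pi/7), {6} -> exp(2*I*pi/7).
Now take the inner product of this character with each irreducible chi from the table, <chi_6*chi_0, chi> = (1/7) sum_C |C| (chi_6*chi_0)(C) conj(chi(C)):
  <chi_6*chi_0, chi_0> = (1/7)[1*(1)*conj(1) + 1*(exp(-2*I*pi/7))*conj(1) + 1*(exp(-4*I*pi/7))*conj(1) + 1*(exp(-6*I*pi/7))*conj(1) + 1*(exp(6*I*pi/7))*conj(1) + 1*(exp(4*I*pi/7))*conj(1) + 1*(exp(2*I*pi/7))*conj(1)]
      = (1/7)[(1) + (exp(-2*I*pi/7)) + (exp(-4*I*pi/7)) + (exp(-6*I*pi/7)) + (exp(6*I*pi/7)) + (exp(4*I*pi/7)) + (exp(2*I*pi/7))] = 0/7 = 0
  <chi_6*chi_0, chi_1> = (1/7)[1*(1)*conj(1) + 1*(exp(-2*I*pi/7))*conj(exp(2*I*pi/7)) + 1*(exp(-4*I*pi/7))*conj(exp(4*I*pi/7)) + 1*(exp(-6*I*pi/7))*conj(exp(6*I*pi/7)) + 1*(exp(6*I*pi/7))*conj(exp(-6*I*pi/7)) + 1*(exp(4*I*pi/7))*conj(exp(-4*I*pi/7)) + 1*(exp(2*I*pi/7))*conj(exp(-2*I*pi/7))]
      = (1/7)[(1) + (exp(-4*I*pi/7)) + (exp(6*I*pi/7)) + (exp(2*I*pi/7)) + (exp(-2*I*pi/7)) + (exp(-6*I*pi/7)) + (exp(4*I*pi/7))] = 0/7 = 0
  <chi_6*chi_0, chi_2> = (1/7)[1*(1)*conj(1) + 1*(exp(-2*I*pi/7))*conj(exp(4*I*pi/7)) + 1*(exp(-4*I*pi/7))*conj(exp(-6*I*pi/7)) + 1*(exp(-6*I*pi/7))*conj(exp(-2*I*pi/7)) + 1*(exp(6*I*pi/7))*conj(exp(2*I*pi/7)) + 1*(exp(4*I*pi/7))*conj(exp(6*I*pi/7)) + 1*(exp(2*I*pi/7))*conj(exp(-4*I*pi/7))]
      = (1/7)[(1) + (exp(-6*I*pi/7)) + (exp(2*I*pi/7)) + (exp(-4*I*pi/7)) + (exp(4*I*pi/7)) + (exp(-2*I*pi/7)) + (exp(6*I*pi/7))] = 0/7 = 0
  <chi_6*chi_0, chi_3> = (1/7)[1*(1)*conj(1) + 1*(exp(-2*I*pi/7))*conj(exp(6*I*pi/7)) + 1*(exp(-4*I*pi/7))*conj(exp(-2*I*pi/7)) + 1*(exp(-6*I*pi/7))*conj(exp(4*I*pi/7)) + 1*(exp(6*I*pi/7))*conj(exp(-4*I*pi/7)) + 1*(exp(4*I*pi/7))*conj(exp(2*I*pi/7)) + 1*(exp(2*I*pi/7))*conj(exp(-6*I*pi/7))]
      = (1/7)[(1) + (exp(6*I*pi/7)) + (exp(-2*I*pi/7)) + (exp(4*I*pi/7)) + (exp(-4*I*pi/7)) + (exp(2*I*pi/7)) + (exp(-6*I*pi/7))] = 0/7 = 0
  <chi_6*chi_0, chi_4> = (1/7)[1*(1)*conj(1) + 1*(exp(-2*I*pi/7))*conj(exp(-6*I*pi/7)) + 1*(exp(-4*I*pi/7))*conj(exp(2*I*pi/7)) + 1*(exp(-6*I*pi/7))*conj(exp(-4*I*pi/7)) + 1*(exp(6*I*pi/7))*conj(exp(4*I*pi/7)) + 1*(exp(4*I*pi/7))*conj(exp(-2*I*pi/7)) + 1*(exp(2*I*pi/7))*conj(exp(6*I*pi/7))]
      = (1/7)[(1) + (exp(4*I*pi/7)) + (exp(-6*I*pi/7)) + (exp(-2*I*pi/7)) + (exp(2*I*pi/7)) + (exp(6*I*pi/7)) + (exp(-4*I*pi/7))] = 0/7 = 0
  <chi_6*chi_0, chi_5> = (1/7)[1*(1)*conj(1) + 1*(exp(-2*I*pi/7))*conj(exp(-4*I*pi/7)) + 1*(exp(-4*I*pi/7))*conj(exp(6*I*pi/7)) + 1*(exp(-6*I*pi/7))*conj(exp(2*I*pi/7)) + 1*(exp(6*I*pi/7))*conj(exp(-2*I*pi/7)) + 1*(exp(4*I*pi/7))*conj(exp(-6*I*pi/7)) + 1*(exp(2*I*pi/7))*conj(exp(4*I*pi/7))]
      = (1/7)[(1) + (exp(2*I*pi/7)) + (exp(4*I*pi/7)) + (exp(6*I*pi/7)) + (exp(-6*I*pi/7)) + (exp(-4*I*pi/7)) + (exp(-2*I*pi/7))] = 0/7 = 0
  <chi_6*chi_0, chi_6> = (1/7)[1*(1)*conj(1) + 1*(exp(-2*I*pi/7))*conj(exp(-2*I*pi/7)) + 1*(exp(-4*I*pi/7))*conj(exp(-4*I*pi/7)) + 1*(exp(-6*I*pi/7))*conj(exp(-6*I*pi/7)) + 1*(exp(6*I*pi/7))*conj(exp(6*I*pi/7)) + 1*(exp(4*I*pi/7))*conj(exp(4*I*pi/7)) + 1*(exp(2*I*pi/7))*conj(exp(2*I*pi/7))]
      = (1/7)[(1) + (1) + (1) + (1) + (1) + (1) + (1)] = 7/7 = 1
(Exp terms are combined using exp(i*s)*conj(exp(i*t)) = exp(i*(s-t)), and sums of them are collapsed using the identity that for every m > 1 the m distinct m-th roots of unity sum to 0, e.g. 1 + exp(2*I*pi/3) + exp(-2*I*pi/3) = 0.)
Hence the multiplicities are chi_6: 1. Dimension check: dim(chi_6)*dim(chi_0) = 1*1 = 1 and sum (mult * dim) = 1*1 = 1.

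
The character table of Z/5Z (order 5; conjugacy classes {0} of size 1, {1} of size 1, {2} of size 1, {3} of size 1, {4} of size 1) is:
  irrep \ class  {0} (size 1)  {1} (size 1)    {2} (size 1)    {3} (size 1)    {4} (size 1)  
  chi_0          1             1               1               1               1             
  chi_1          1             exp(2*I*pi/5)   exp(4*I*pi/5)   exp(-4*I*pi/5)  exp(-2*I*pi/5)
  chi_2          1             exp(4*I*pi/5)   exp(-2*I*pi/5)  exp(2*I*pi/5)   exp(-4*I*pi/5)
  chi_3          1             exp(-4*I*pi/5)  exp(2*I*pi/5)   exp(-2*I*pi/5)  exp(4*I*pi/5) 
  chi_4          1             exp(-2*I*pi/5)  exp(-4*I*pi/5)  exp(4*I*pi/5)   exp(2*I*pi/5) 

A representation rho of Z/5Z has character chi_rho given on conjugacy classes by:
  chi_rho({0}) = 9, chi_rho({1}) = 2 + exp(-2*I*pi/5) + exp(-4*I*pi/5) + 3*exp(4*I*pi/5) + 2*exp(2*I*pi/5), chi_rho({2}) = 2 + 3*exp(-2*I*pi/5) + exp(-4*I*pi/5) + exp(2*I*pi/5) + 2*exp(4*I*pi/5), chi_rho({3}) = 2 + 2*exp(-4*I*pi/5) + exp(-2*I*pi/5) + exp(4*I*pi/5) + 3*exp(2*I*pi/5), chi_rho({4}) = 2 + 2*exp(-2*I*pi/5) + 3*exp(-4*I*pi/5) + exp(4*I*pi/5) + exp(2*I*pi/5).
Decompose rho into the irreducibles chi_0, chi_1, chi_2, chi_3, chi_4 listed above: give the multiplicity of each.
Multiplicities: chi_0: 2, chi_1: 2, chi_2: 3, chi_3: 1, chi_4: 1.

Justification: Use <chi_rho, chi> = (1/|G|) sum_C |C| * chi_rho(C) * conj(chi(C)) with |G| = 5 for each irreducible chi in the table:
  <chi_rho, chi_0> = (1/5)[1*(9)*conj(1) + 1*(2 + exp(-2*I*pi/5) + exp(-4*I*pi/5) + 3*exp(4*I*pi/5) + 2*exp(2*I*pi/5))*conj(1) + 1*(2 + 3*exp(-2*I*pi/5) + exp(-4*I*pi/5) + exp(2*I*pi/5) + 2*exp(4*I*pi/5))*conj(1) + 1*(2 + 2*exp(-4*I*pi/5) + exp(-2*I*pi/5) + exp(4*I*pi/5) + 3*exp(2*I*pi/5))*conj(1) + 1*(2 + 2*exp(-2*I*pi/5) + 3*exp(-4*I*pi/5) + exp(4*I*pi/5) + exp(2*I*pi/5))*conj(1)]
      = (1/5)[(9) + (2 + exp(-2*I*pi/5) + exp(-4*I*pi/5) + 3*exp(4*I*pi/5) + 2*exp(2*I*pi/5)) + (2 + 3*exp(-2*I*pi/5) + exp(-4*I*pi/5) + exp(2*I*pi/5) + 2*exp(4*I*pi/5)) + (2 + 2*exp(-4*I*pi/5) + exp(-2*I*pi/5) + exp(4*I*pi/5) + 3*exp(2*I*pi/5)) + (2 + 2*exp(-2*I*pi/5) + 3*exp(-4*I*pi/5) + exp(4*I*pi/5) + exp(2*I*pi/5))] = 10/5 = 2
  <chi_rho, chi_1> = (1/5)[1*(9)*conj(1) + 1*(2 + exp(-2*I*pi/5) + exp(-4*I*pi/5) + 3*exp(4*I*pi/5) + 2*exp(2*I*pi/5))*conj(exp(2*I*pi/5)) + 1*(2 + 3*exp(-2*I*pi/5) + exp(-4*I*pi/5) + exp(2*I*pi/5) + 2*exp(4*I*pi/5))*conj(exp(4*I*pi/5)) + 1*(2 + 2*exp(-4*I*pi/5) + exp(-2*I*pi/5) + exp(4*I*pi/5) + 3*exp(2*I*pi/5))*conj(exp(-4*I*pi/5)) + 1*(2 + 2*exp(-2*I*pi/5) + 3*exp(-4*I*pi/5) + exp(4*I*pi/5) + exp(2*I*pi/5))*conj(exp(-2*I*pi/5))]
      = (1/5)[(9) + (2 + 2*exp(-2*I*pi/5) + exp(-4*I*pi/5) + exp(4*I*pi/5) + 3*exp(2*I*pi/5)) + (2 + 2*exp(-4*I*pi/5) + exp(-2*I*pi/5) + exp(2*I*pi/5) + 3*exp(4*I*pi/5)) + (2 + 3*exp(-4*I*pi/5) + exp(-2*I*pi/5) + exp(2*I*pi/5) + 2*exp(4*I*pi/5)) + (2 + 3*exp(-2*I*pi/5) + exp(-4*I*pi/5) + exp(4*I*pi/5) + 2*exp(2*I*pi/5))] = 10/5 = 2
  <chi_rho, chi_2> = (1/5)[1*(9)*conj(1) + 1*(2 + exp(-2*I*pi/5) + exp(-4*I*pi/5) + 3*exp(4*I*pi/5) + 2*exp(2*I*pi/5))*conj(exp(4*I*pi/5)) + 1*(2 + 3*exp(-2*I*pi/5) + exp(-4*I*pi/5) + exp(2*I*pi/5) + 2*exp(4*I*pi/5))*conj(exp(-2*I*pi/5)) + 1*(2 + 2*exp(-4*I*pi/5) + exp(-2*I*pi/5) + exp(4*I*pi/5) + 3*exp(2*I*pi/5))*conj(exp(2*I*pi/5)) + 1*(2 + 2*exp(-2*I*pi/5) + 3*exp(-4*I*pi/5) + exp(4*I*pi/5) + exp(2*I*pi/5))*conj(exp(-4*I*pi/5))]
      = (1/5)[(9) + (3 + 2*exp(-2*I*pi/5) + 2*exp(-4*I*pi/5) + exp(4*I*pi/5) + exp(2*I*pi/5)) + (3 + 2*exp(-4*I*pi/5) + exp(-2*I*pi/5) + exp(4*I*pi/5) + 2*exp(2*I*pi/5)) + (3 + 2*exp(-2*I*pi/5) + exp(-4*I*pi/5) + exp(2*I*pi/5) + 2*exp(4*I*pi/5)) + (3 + exp(-2*I*pi/5) + exp(-4*I*pi/5) + 2*exp(4*I*pi/5) + 2*exp(2*I*pi/5))] = 15/5 = 3
  <chi_rho, chi_3> = (1/5)[1*(9)*conj(1) + 1*(2 + exp(-2*I*pi/5) + exp(-4*I*pi/5) + 3*exp(4*I*pi/5) + 2*exp(2*I*pi/5))*conj(exp(-4*I*pi/5)) + 1*(2 + 3*exp(-2*I*pi/5) + exp(-4*I*pi/5) + exp(2*I*pi/5) + 2*exp(4*I*pi/5))*conj(exp(2*I*pi/5)) + 1*(2 + 2*exp(-4*I*pi/5) + exp(-2*I*pi/5) + exp(4*I*pi/5) + 3*exp(2*I*pi/5))*conj(exp(-2*I*pi/5)) + 1*(2 + 2*exp(-2*I*pi/5) + 3*exp(-4*I*pi/5) + exp(4*I*pi/5) + exp(2*I*pi/5))*conj(exp(4*I*pi/5))]
      = (1/5)[(9) + (1 + 3*exp(-2*I*pi/5) + 2*exp(-4*I*pi/5) + exp(2*I*pi/5) + 2*exp(4*I*pi/5)) + (1 + 2*exp(-2*I*pi/5) + 3*exp(-4*I*pi/5) + exp(4*I*pi/5) + 2*exp(2*I*pi/5)) + (1 + 2*exp(-2*I*pi/5) + exp(-4*I*pi/5) + 3*exp(4*I*pi/5) + 2*exp(2*I*pi/5)) + (1 + 2*exp(-4*I*pi/5) + exp(-2*I*pi/5) + 2*exp(4*I*pi/5) + 3*exp(2*I*pi/5))] = 5/5 = 1
  <chi_rho, chi_4> = (1/5)[1*(9)*conj(1) + 1*(2 + exp(-2*I*pi/5) + exp(-4*I*pi/5) + 3*exp(4*I*pi/5) + 2*exp(2*I*pi/5))*conj(exp(-2*I*pi/5)) + 1*(2 + 3*exp(-2*I*pi/5) + exp(-4*I*pi/5) + exp(2*I*pi/5) + 2*exp(4*I*pi/5))*conj(exp(-4*I*pi/5)) + 1*(2 + 2*exp(-4*I*pi/5) + exp(-2*I*pi/5) + exp(4*I*pi/5) + 3*exp(2*I*pi/5))*conj(exp(4*I*pi/5)) + 1*(2 + 2*exp(-2*I*pi/5) + 3*exp(-4*I*pi/5) + exp(4*I*pi/5) + exp(2*I*pi/5))*conj(exp(2*I*pi/5))]
      = (1/5)[(9) + (1 + 3*exp(-4*I*pi/5) + exp(-2*I*pi/5) + 2*exp(4*I*pi/5) + 2*exp(2*I*pi/5)) + (1 + 2*exp(-2*I*pi/5) + exp(-4*I*pi/5) + 2*exp(4*I*pi/5) + 3*exp(2*I*pi/5)) + (1 + 3*exp(-2*I*pi/5) + 2*exp(-4*I*pi/5) + exp(4*I*pi/5) + 2*exp(2*I*pi/5)) + (1 + 2*exp(-2*I*pi/5) + 2*exp(-4*I*pi/5) + exp(2*I*pi/5) + 3*exp(4*I*pi/5))] = 5/5 = 1
(Exp terms are combined using exp(i*s)*conj(exp(i*t)) = exp(i*(s-t)), and sums of them are collapsed using the identity that for every m > 1 the m distinct m-th roots of unity sum to 0, e.g. 1 + exp(2*I*pi/3) + exp(-2*I*pi/3) = 0.)
Dimension check: dim(rho) = sum (mult * dim) = 2*1 + 2*1 + 3*1 + 1*1 + 1*1 = 9 = chi_rho(e) = 9.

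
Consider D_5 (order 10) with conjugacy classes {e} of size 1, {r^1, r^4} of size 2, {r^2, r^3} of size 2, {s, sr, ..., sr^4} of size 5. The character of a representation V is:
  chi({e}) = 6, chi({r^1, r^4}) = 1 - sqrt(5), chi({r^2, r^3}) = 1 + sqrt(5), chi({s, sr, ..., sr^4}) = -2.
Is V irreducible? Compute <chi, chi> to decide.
Not irreducible (reducible): <chi, chi> = 8 > 1.

Solution. <chi, chi> = (1/|G|) sum_C |C| * |chi(C)|^2 = (1/10)[1*|6|^2 + 2*|1 - sqrt(5)|^2 + 2*|1 + sqrt(5)|^2 + 5*|-2|^2]
  = (1/10)[(36) + (12 - 4*sqrt(5)) + (4*sqrt(5) + 12) + (20)] = 80/10 = 8.
A character is irreducible iff <chi, chi> = 1, so this representation is reducible.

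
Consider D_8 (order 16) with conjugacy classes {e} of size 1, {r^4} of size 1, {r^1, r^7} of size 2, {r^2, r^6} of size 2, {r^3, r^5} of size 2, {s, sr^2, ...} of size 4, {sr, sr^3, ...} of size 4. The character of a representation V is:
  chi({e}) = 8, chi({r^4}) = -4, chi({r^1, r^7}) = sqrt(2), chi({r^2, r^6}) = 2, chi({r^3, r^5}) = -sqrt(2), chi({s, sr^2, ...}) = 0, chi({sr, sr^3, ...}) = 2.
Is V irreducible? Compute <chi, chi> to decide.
Not irreducible (reducible): <chi, chi> = 7 > 1.

Reasoning: <chi, chi> = (1/|G|) sum_C |C| * |chi(C)|^2 = (1/16)[1*|8|^2 + 1*|-4|^2 + 2*|sqrt(2)|^2 + 2*|2|^2 + 2*|-sqrt(2)|^2 + 4*|0|^2 + 4*|2|^2]
  = (1/16)[(64) + (16) + (4) + (8) + (4) + (0) + (16)] = 112/16 = 7.
A character is irreducible iff <chi, chi> = 1, so this representation is reducible.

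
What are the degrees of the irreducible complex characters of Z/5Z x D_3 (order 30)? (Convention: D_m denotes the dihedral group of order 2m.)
Dimensions: 1, 1, 1, 1, 1, 1, 1, 1, 1, 1, 2, 2, 2, 2, 2

Argument: There are 15 irreducibles (= number of conjugacy classes). Their dimensions d_i satisfy sum d_i^2 = |G| = 30: 1 + 1 + 1 + 1 + 1 + 1 + 1 + 1 + 1 + 1 + 4 + 4 + 4 + 4 + 4 = 30. (For the product with Z/5Z: each of the 5 1-dim characters of Z/5Z tensors with each irrep of D_3, giving 5 copies of each D_3-dimension.)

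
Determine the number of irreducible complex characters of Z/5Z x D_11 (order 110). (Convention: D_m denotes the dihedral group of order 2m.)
35

Argument: The number of irreducible complex representations of a finite group equals its number of conjugacy classes. For a direct product, #classes(G x H) = #classes(G) * #classes(H). Z/5Z has 5 classes (abelian), D_11 has 7 classes, so 5 * 7 = 35, so Z/5Z x D_11 (order 110) has exactly 35 irreducible complex representations.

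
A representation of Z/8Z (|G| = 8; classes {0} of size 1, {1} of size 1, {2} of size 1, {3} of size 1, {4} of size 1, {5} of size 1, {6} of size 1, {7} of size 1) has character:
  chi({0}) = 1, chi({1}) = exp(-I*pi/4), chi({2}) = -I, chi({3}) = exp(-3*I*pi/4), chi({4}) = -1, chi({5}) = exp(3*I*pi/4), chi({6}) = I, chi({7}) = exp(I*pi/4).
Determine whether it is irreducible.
Irreducible: <chi, chi> = 1.

<chi, chi> = (1/|G|) sum_C |C| * |chi(C)|^2 = (1/8)[1*|1|^2 + 1*|exp(-I*pi/4)|^2 + 1*|-I|^2 + 1*|exp(-3*I*pi/4)|^2 + 1*|-1|^2 + 1*|exp(3*I*pi/4)|^2 + 1*|I|^2 + 1*|exp(I*pi/4)|^2]
  = (1/8)[(1) + (1) + (1) + (1) + (1) + (1) + (1) + (1)] = 8/8 = 1.
(Exp terms are combined using exp(i*s)*conj(exp(i*t)) = exp(i*(s-t)), and sums of them are collapsed using the identity that for every m > 1 the m distinct m-th roots of unity sum to 0, e.g. 1 + exp(2*I*pi/3) + exp(-2*I*pi/3) = 0.)
A character is irreducible iff <chi, chi> = 1, so this representation is irreducible.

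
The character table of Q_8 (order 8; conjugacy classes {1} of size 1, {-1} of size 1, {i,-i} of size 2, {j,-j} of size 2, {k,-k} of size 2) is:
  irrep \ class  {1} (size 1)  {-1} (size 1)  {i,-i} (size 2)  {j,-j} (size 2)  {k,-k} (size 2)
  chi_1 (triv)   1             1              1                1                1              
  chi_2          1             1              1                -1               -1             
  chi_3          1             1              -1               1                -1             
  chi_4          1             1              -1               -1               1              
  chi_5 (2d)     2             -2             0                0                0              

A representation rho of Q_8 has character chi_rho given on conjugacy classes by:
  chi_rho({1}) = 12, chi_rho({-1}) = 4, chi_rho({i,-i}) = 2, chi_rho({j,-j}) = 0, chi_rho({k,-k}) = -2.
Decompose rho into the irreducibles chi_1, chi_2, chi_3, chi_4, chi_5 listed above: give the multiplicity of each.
Multiplicities: chi_1: 2, chi_2: 3, chi_3: 2, chi_4: 1, chi_5: 2.

Derivation: Use <chi_rho, chi> = (1/|G|) sum_C |C| * chi_rho(C) * conj(chi(C)) with |G| = 8 for each irreducible chi in the table:
  <chi_rho, chi_1> = (1/8)[1*(12)*conj(1) + 1*(4)*conj(1) + 2*(2)*conj(1) + 2*(0)*conj(1) + 2*(-2)*conj(1)]
      = (1/8)[(12) + (4) + (4) + (0) + (-4)] = 16/8 = 2
  <chi_rho, chi_2> = (1/8)[1*(12)*conj(1) + 1*(4)*conj(1) + 2*(2)*conj(1) + 2*(0)*conj(-1) + 2*(-2)*conj(-1)]
      = (1/8)[(12) + (4) + (4) + (0) + (4)] = 24/8 = 3
  <chi_rho, chi_3> = (1/8)[1*(12)*conj(1) + 1*(4)*conj(1) + 2*(2)*conj(-1) + 2*(0)*conj(1) + 2*(-2)*conj(-1)]
      = (1/8)[(12) + (4) + (-4) + (0) + (4)] = 16/8 = 2
  <chi_rho, chi_4> = (1/8)[1*(12)*conj(1) + 1*(4)*conj(1) + 2*(2)*conj(-1) + 2*(0)*conj(-1) + 2*(-2)*conj(1)]
      = (1/8)[(12) + (4) + (-4) + (0) + (-4)] = 8/8 = 1
  <chi_rho, chi_5> = (1/8)[1*(12)*conj(2) + 1*(4)*conj(-2) + 2*(2)*conj(0) + 2*(0)*conj(0) + 2*(-2)*conj(0)]
      = (1/8)[(24) + (-8) + (0) + (0) + (0)] = 16/8 = 2
Dimension check: dim(rho) = sum (mult * dim) = 2*1 + 3*1 + 2*1 + 1*1 + 2*2 = 12 = chi_rho(e) = 12.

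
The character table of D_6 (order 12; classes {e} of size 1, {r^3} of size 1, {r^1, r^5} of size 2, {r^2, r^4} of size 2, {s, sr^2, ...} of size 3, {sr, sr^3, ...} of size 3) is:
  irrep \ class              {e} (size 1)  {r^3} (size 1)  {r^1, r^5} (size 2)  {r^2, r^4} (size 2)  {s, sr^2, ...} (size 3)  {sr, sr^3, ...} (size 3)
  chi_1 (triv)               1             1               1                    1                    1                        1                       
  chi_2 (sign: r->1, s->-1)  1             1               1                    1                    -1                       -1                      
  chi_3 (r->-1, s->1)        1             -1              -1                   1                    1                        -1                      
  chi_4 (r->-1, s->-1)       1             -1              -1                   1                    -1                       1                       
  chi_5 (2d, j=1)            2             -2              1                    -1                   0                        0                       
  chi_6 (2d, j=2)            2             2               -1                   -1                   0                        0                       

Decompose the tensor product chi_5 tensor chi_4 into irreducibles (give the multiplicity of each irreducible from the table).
chi_5 tensor chi_4 = chi_6 (all other irreducibles have multiplicity 0).

Reasoning: The character of a tensor product is the pointwise product (chi_5 * chi_4)(C) = chi_5(C) * chi_4(C):
  {e}: (2)*(1), {r^3}: (-2)*(-1), {r^1, r^5}: (1)*(-1), {r^2, r^4}: (-1)*(1), {s, sr^2, ...}: (0)*(-1), {sr, sr^3, ...}: (0)*(1)
so (chi_5 * chi_4) takes values
  {e} -> 2, {r^3} -> 2, {r^1, r^5} -> -1, {r^2, r^4} -> -1, {s, sr^2, ...} -> 0, {sr, sr^3, ...} -> 0.
Now take the inner product of this character with each irreducible chi from the table, <chi_5*chi_4, chi> = (1/12) sum_C |C| (chi_5*chi_4)(C) conj(chi(C)):
  <chi_5*chi_4, chi_1> = (1/12)[1*(2)*conj(1) + 1*(2)*conj(1) + 2*(-1)*conj(1) + 2*(-1)*conj(1) + 3*(0)*conj(1) + 3*(0)*conj(1)]
      = (1/12)[(2) + (2) + (-2) + (-2) + (0) + (0)] = 0/12 = 0
  <chi_5*chi_4, chi_2> = (1/12)[1*(2)*conj(1) + 1*(2)*conj(1) + 2*(-1)*conj(1) + 2*(-1)*conj(1) + 3*(0)*conj(-1) + 3*(0)*conj(-1)]
      = (1/12)[(2) + (2) + (-2) + (-2) + (0) + (0)] = 0/12 = 0
  <chi_5*chi_4, chi_3> = (1/12)[1*(2)*conj(1) + 1*(2)*conj(-1) + 2*(-1)*conj(-1) + 2*(-1)*conj(1) + 3*(0)*conj(1) + 3*(0)*conj(-1)]
      = (1/12)[(2) + (-2) + (2) + (-2) + (0) + (0)] = 0/12 = 0
  <chi_5*chi_4, chi_4> = (1/12)[1*(2)*conj(1) + 1*(2)*conj(-1) + 2*(-1)*conj(-1) + 2*(-1)*conj(1) + 3*(0)*conj(-1) + 3*(0)*conj(1)]
      = (1/12)[(2) + (-2) + (2) + (-2) + (0) + (0)] = 0/12 = 0
  <chi_5*chi_4, chi_5> = (1/12)[1*(2)*conj(2) + 1*(2)*conj(-2) + 2*(-1)*conj(1) + 2*(-1)*conj(-1) + 3*(0)*conj(0) + 3*(0)*conj(0)]
      = (1/12)[(4) + (-4) + (-2) + (2) + (0) + (0)] = 0/12 = 0
  <chi_5*chi_4, chi_6> = (1/12)[1*(2)*conj(2) + 1*(2)*conj(2) + 2*(-1)*conj(-1) + 2*(-1)*conj(-1) + 3*(0)*conj(0) + 3*(0)*conj(0)]
      = (1/12)[(4) + (4) + (2) + (2) + (0) + (0)] = 12/12 = 1
Hence the multiplicities are chi_6: 1. Dimension check: dim(chi_5)*dim(chi_4) = 2*1 = 2 and sum (mult * dim) = 1*2 = 2.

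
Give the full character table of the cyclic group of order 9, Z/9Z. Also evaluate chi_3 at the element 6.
Character table of Z/9Z (irreps indexed chi_0,...,chi_8 with chi_k(m) = zeta_9^(k*m), zeta_9 = exp(2*pi*i/9)):
  irrep \ class  {0} (size 1)  {1} (size 1)    {2} (size 1)    {3} (size 1)    {4} (size 1)    {5} (size 1)    {6} (size 1)    {7} (size 1)    {8} (size 1)  
  chi_0          1             1               1               1               1               1               1               1               1             
  chi_1          1             exp(2*I*pi/9)   exp(4*I*pi/9)   exp(2*I*pi/3)   exp(8*I*pi/9)   exp(-8*I*pi/9)  exp(-2*I*pi/3)  exp(-4*I*pi/9)  exp(-2*I*pi/9)
  chi_2          1             exp(4*I*pi/9)   exp(8*I*pi/9)   exp(-2*I*pi/3)  exp(-2*I*pi/9)  exp(2*I*pi/9)   exp(2*I*pi/3)   exp(-8*I*pi/9)  exp(-4*I*pi/9)
  chi_3          1             exp(2*I*pi/3)   exp(-2*I*pi/3)  1               exp(2*I*pi/3)   exp(-2*I*pi/3)  1               exp(2*I*pi/3)   exp(-2*I*pi/3)
  chi_4          1             exp(8*I*pi/9)   exp(-2*I*pi/9)  exp(2*I*pi/3)   exp(-4*I*pi/9)  exp(4*I*pi/9)   exp(-2*I*pi/3)  exp(2*I*pi/9)   exp(-8*I*pi/9)
  chi_5          1             exp(-8*I*pi/9)  exp(2*I*pi/9)   exp(-2*I*pi/3)  exp(4*I*pi/9)   exp(-4*I*pi/9)  exp(2*I*pi/3)   exp(-2*I*pi/9)  exp(8*I*pi/9) 
  chi_6          1             exp(-2*I*pi/3)  exp(2*I*pi/3)   1               exp(-2*I*pi/3)  exp(2*I*pi/3)   1               exp(-2*I*pi/3)  exp(2*I*pi/3) 
  chi_7          1             exp(-4*I*pi/9)  exp(-8*I*pi/9)  exp(2*I*pi/3)   exp(2*I*pi/9)   exp(-2*I*pi/9)  exp(-2*I*pi/3)  exp(8*I*pi/9)   exp(4*I*pi/9) 
  chi_8          1             exp(-2*I*pi/9)  exp(-4*I*pi/9)  exp(-2*I*pi/3)  exp(-8*I*pi/9)  exp(8*I*pi/9)   exp(2*I*pi/3)   exp(4*I*pi/9)   exp(2*I*pi/9) 

Spot check: chi_3(6) = zeta_9^(3*6) = zeta_9^18 = 1.

Why: Z/9Z is abelian, so all 9 irreducible complex representations are 1-dimensional. They are given by chi_k(m) = zeta_9^(k*m) for k = 0,...,8. Row orthogonality: sum_m chi_k(m) conj(chi_l(m)) = 9 * [k = l].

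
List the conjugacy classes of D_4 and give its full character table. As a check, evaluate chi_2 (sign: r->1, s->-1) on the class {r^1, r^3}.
Conjugacy classes: {e} of size 1, {r^2} of size 1, {r^1, r^3} of size 2, {s, sr^2, ...} of size 2, {sr, sr^3, ...} of size 2.
Character table:
  irrep \ class              {e} (size 1)  {r^2} (size 1)  {r^1, r^3} (size 2)  {s, sr^2, ...} (size 2)  {sr, sr^3, ...} (size 2)
  chi_1 (triv)               1             1               1                    1                        1                       
  chi_2 (sign: r->1, s->-1)  1             1               1                    -1                       -1                      
  chi_3 (r->-1, s->1)        1             1               -1                   1                        -1                      
  chi_4 (r->-1, s->-1)       1             1               -1                   -1                       1                       
  chi_5 (2d, j=1)            2             -2              0                    0                        0                       

Spot check: chi_2 (sign: r->1, s->-1) on {r^1, r^3} = 1.

Solution. D_4 has order 2*4 = 8 with 5 conjugacy classes, hence 5 irreducibles. Sum of squared dims 1 + 1 + 1 + 1 + 4 = 8 = |G|. Linear characters come from the abelianisation; the 2-dimensional irreps have character r^k -> 2*cos(2*pi*j*k/4), reflections -> 0.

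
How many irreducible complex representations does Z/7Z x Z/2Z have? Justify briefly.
14

Working: The number of irreducible complex representations of a finite group equals its number of conjugacy classes. Z/7Z x Z/2Z is abelian of order 14, so every element is its own conjugacy class: 14 classes, so Z/7Z x Z/2Z (order 14) has exactly 14 irreducible complex representations.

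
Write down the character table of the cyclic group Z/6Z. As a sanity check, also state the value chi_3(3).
Character table of Z/6Z (irreps indexed chi_0,...,chi_5 with chi_k(m) = zeta_6^(k*m), zeta_6 = exp(2*pi*i/6)):
  irrep \ class  {0} (size 1)  {1} (size 1)    {2} (size 1)    {3} (size 1)  {4} (size 1)    {5} (size 1)  
  chi_0          1             1               1               1             1               1             
  chi_1          1             exp(I*pi/3)     exp(2*I*pi/3)   -1            exp(-2*I*pi/3)  exp(-I*pi/3)  
  chi_2          1             exp(2*I*pi/3)   exp(-2*I*pi/3)  1             exp(2*I*pi/3)   exp(-2*I*pi/3)
  chi_3          1             -1              1               -1            1               -1            
  chi_4          1             exp(-2*I*pi/3)  exp(2*I*pi/3)   1             exp(-2*I*pi/3)  exp(2*I*pi/3) 
  chi_5          1             exp(-I*pi/3)    exp(-2*I*pi/3)  -1            exp(2*I*pi/3)   exp(I*pi/3)   

Spot check: chi_3(3) = zeta_6^(3*3) = zeta_6^9 = -1.

Z/6Z is abelian, so all 6 irreducible complex representations are 1-dimensional. They are given by chi_k(m) = zeta_6^(k*m) for k = 0,...,5. Row orthogonality: sum_m chi_k(m) conj(chi_l(m)) = 6 * [k = l].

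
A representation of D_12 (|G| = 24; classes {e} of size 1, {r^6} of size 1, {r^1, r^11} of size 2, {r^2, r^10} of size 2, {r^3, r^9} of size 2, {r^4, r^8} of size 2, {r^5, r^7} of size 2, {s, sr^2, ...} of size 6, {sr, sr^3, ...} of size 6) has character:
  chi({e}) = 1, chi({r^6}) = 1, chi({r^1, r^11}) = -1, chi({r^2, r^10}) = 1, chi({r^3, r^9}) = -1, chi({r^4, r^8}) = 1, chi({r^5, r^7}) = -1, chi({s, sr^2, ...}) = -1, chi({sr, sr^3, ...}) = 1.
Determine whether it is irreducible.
Irreducible: <chi, chi> = 1.

Reasoning: <chi, chi> = (1/|G|) sum_C |C| * |chi(C)|^2 = (1/24)[1*|1|^2 + 1*|1|^2 + 2*|-1|^2 + 2*|1|^2 + 2*|-1|^2 + 2*|1|^2 + 2*|-1|^2 + 6*|-1|^2 + 6*|1|^2]
  = (1/24)[(1) + (1) + (2) + (2) + (2) + (2) + (2) + (6) + (6)] = 24/24 = 1.
A character is irreducible iff <chi, chi> = 1, so this representation is irreducible.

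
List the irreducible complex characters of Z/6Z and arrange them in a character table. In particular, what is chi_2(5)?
Character table of Z/6Z (irreps indexed chi_0,...,chi_5 with chi_k(m) = zeta_6^(k*m), zeta_6 = exp(2*pi*i/6)):
  irrep \ class  {0} (size 1)  {1} (size 1)    {2} (size 1)    {3} (size 1)  {4} (size 1)    {5} (size 1)  
  chi_0          1             1               1               1             1               1             
  chi_1          1             exp(I*pi/3)     exp(2*I*pi/3)   -1            exp(-2*I*pi/3)  exp(-I*pi/3)  
  chi_2          1             exp(2*I*pi/3)   exp(-2*I*pi/3)  1             exp(2*I*pi/3)   exp(-2*I*pi/3)
  chi_3          1             -1              1               -1            1               -1            
  chi_4          1             exp(-2*I*pi/3)  exp(2*I*pi/3)   1             exp(-2*I*pi/3)  exp(2*I*pi/3) 
  chi_5          1             exp(-I*pi/3)    exp(-2*I*pi/3)  -1            exp(2*I*pi/3)   exp(I*pi/3)   

Spot check: chi_2(5) = zeta_6^(2*5) = zeta_6^10 = exp(-2*I*pi/3).

Details: Z/6Z is abelian, so all 6 irreducible complex representations are 1-dimensional. They are given by chi_k(m) = zeta_6^(k*m) for k = 0,...,5. Row orthogonality: sum_m chi_k(m) conj(chi_l(m)) = 6 * [k = l].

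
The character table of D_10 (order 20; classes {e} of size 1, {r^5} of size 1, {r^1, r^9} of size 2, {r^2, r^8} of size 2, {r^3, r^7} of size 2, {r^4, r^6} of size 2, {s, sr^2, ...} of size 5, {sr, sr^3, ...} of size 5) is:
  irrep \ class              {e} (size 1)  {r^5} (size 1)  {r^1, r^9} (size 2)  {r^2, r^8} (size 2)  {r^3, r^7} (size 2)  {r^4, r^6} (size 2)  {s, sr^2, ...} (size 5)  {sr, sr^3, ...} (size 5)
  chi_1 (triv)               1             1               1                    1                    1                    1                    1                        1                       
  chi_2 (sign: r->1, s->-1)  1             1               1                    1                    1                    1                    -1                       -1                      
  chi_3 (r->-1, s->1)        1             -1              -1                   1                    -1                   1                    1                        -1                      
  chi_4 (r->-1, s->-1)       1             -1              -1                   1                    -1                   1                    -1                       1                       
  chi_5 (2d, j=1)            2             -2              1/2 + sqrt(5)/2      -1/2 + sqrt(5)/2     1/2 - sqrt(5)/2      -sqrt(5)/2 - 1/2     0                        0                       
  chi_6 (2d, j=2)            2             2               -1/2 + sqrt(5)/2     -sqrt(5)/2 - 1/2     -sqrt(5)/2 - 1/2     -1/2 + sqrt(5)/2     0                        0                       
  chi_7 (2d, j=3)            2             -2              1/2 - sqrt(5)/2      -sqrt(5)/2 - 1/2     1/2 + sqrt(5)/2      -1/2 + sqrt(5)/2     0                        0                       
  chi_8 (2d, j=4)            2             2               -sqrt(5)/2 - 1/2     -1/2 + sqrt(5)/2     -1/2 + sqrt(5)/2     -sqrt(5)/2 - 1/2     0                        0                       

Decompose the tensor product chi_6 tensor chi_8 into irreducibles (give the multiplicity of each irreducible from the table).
chi_6 tensor chi_8 = chi_6 + chi_8 (all other irreducibles have multiplicity 0).

Reasoning: The character of a tensor product is the pointwise product (chi_6 * chi_8)(C) = chi_6(C) * chi_8(C):
  {e}: (2)*(2), {r^5}: (2)*(2), {r^1, r^9}: (-1/2 + sqrt(5)/2)*(-sqrt(5)/2 - 1/2), {r^2, r^8}: (-sqrt(5)/2 - 1/2)*(-1/2 + sqrt(5)/2), {r^3, r^7}: (-sqrt(5)/2 - 1/2)*(-1/2 + sqrt(5)/2), {r^4, r^6}: (-1/2 + sqrt(5)/2)*(-sqrt(5)/2 - 1/2), {s, sr^2, ...}: (0)*(0), {sr, sr^3, ...}: (0)*(0)
so (chi_6 * chi_8) takes values
  {e} -> 4, {r^5} -> 4, {r^1, r^9} -> -1, {r^2, r^8} -> -1, {r^3, r^7} -> -1, {r^4, r^6} -> -1, {s, sr^2, ...} -> 0, {sr, sr^3, ...} -> 0.
Now take the inner product of this character with each irreducible chi from the table, <chi_6*chi_8, chi> = (1/20) sum_C |C| (chi_6*chi_8)(C) conj(chi(C)):
  <chi_6*chi_8, chi_1> = (1/20)[1*(4)*conj(1) + 1*(4)*conj(1) + 2*(-1)*conj(1) + 2*(-1)*conj(1) + 2*(-1)*conj(1) + 2*(-1)*conj(1) + 5*(0)*conj(1) + 5*(0)*conj(1)]
      = (1/20)[(4) + (4) + (-2) + (-2) + (-2) + (-2) + (0) + (0)] = 0/20 = 0
  <chi_6*chi_8, chi_2> = (1/20)[1*(4)*conj(1) + 1*(4)*conj(1) + 2*(-1)*conj(1) + 2*(-1)*conj(1) + 2*(-1)*conj(1) + 2*(-1)*conj(1) + 5*(0)*conj(-1) + 5*(0)*conj(-1)]
      = (1/20)[(4) + (4) + (-2) + (-2) + (-2) + (-2) + (0) + (0)] = 0/20 = 0
  <chi_6*chi_8, chi_3> = (1/20)[1*(4)*conj(1) + 1*(4)*conj(-1) + 2*(-1)*conj(-1) + 2*(-1)*conj(1) + 2*(-1)*conj(-1) + 2*(-1)*conj(1) + 5*(0)*conj(1) + 5*(0)*conj(-1)]
      = (1/20)[(4) + (-4) + (2) + (-2) + (2) + (-2) + (0) + (0)] = 0/20 = 0
  <chi_6*chi_8, chi_4> = (1/20)[1*(4)*conj(1) + 1*(4)*conj(-1) + 2*(-1)*conj(-1) + 2*(-1)*conj(1) + 2*(-1)*conj(-1) + 2*(-1)*conj(1) + 5*(0)*conj(-1) + 5*(0)*conj(1)]
      = (1/20)[(4) + (-4) + (2) + (-2) + (2) + (-2) + (0) + (0)] = 0/20 = 0
  <chi_6*chi_8, chi_5> = (1/20)[1*(4)*conj(2) + 1*(4)*conj(-2) + 2*(-1)*conj(1/2 + sqrt(5)/2) + 2*(-1)*conj(-1/2 + sqrt(5)/2) + 2*(-1)*conj(1/2 - sqrt(5)/2) + 2*(-1)*conj(-sqrt(5)/2 - 1/2) + 5*(0)*conj(0) + 5*(0)*conj(0)]
      = (1/20)[(8) + (-8) + (-sqrt(5) - 1) + (1 - sqrt(5)) + (-1 + sqrt(5)) + (1 + sqrt(5)) + (0) + (0)] = 0/20 = 0
  <chi_6*chi_8, chi_6> = (1/20)[1*(4)*conj(2) + 1*(4)*conj(2) + 2*(-1)*conj(-1/2 + sqrt(5)/2) + 2*(-1)*conj(-sqrt(5)/2 - 1/2) + 2*(-1)*conj(-sqrt(5)/2 - 1/2) + 2*(-1)*conj(-1/2 + sqrt(5)/2) + 5*(0)*conj(0) + 5*(0)*conj(0)]
      = (1/20)[(8) + (8) + (1 - sqrt(5)) + (1 + sqrt(5)) + (1 + sqrt(5)) + (1 - sqrt(5)) + (0) + (0)] = 20/20 = 1
  <chi_6*chi_8, chi_7> = (1/20)[1*(4)*conj(2) + 1*(4)*conj(-2) + 2*(-1)*conj(1/2 - sqrt(5)/2) + 2*(-1)*conj(-sqrt(5)/2 - 1/2) + 2*(-1)*conj(1/2 + sqrt(5)/2) + 2*(-1)*conj(-1/2 + sqrt(5)/2) + 5*(0)*conj(0) + 5*(0)*conj(0)]
      = (1/20)[(8) + (-8) + (-1 + sqrt(5)) + (1 + sqrt(5)) + (-sqrt(5) - 1) + (1 - sqrt(5)) + (0) + (0)] = 0/20 = 0
  <chi_6*chi_8, chi_8> = (1/20)[1*(4)*conj(2) + 1*(4)*conj(2) + 2*(-1)*conj(-sqrt(5)/2 - 1/2) + 2*(-1)*conj(-1/2 + sqrt(5)/2) + 2*(-1)*conj(-1/2 + sqrt(5)/2) + 2*(-1)*conj(-sqrt(5)/2 - 1/2) + 5*(0)*conj(0) + 5*(0)*conj(0)]
      = (1/20)[(8) + (8) + (1 + sqrt(5)) + (1 - sqrt(5)) + (1 - sqrt(5)) + (1 + sqrt(5)) + (0) + (0)] = 20/20 = 1
Hence the multiplicities are chi_6: 1, chi_8: 1. Dimension check: dim(chi_6)*dim(chi_8) = 2*2 = 4 and sum (mult * dim) = 1*2 + 1*2 = 4.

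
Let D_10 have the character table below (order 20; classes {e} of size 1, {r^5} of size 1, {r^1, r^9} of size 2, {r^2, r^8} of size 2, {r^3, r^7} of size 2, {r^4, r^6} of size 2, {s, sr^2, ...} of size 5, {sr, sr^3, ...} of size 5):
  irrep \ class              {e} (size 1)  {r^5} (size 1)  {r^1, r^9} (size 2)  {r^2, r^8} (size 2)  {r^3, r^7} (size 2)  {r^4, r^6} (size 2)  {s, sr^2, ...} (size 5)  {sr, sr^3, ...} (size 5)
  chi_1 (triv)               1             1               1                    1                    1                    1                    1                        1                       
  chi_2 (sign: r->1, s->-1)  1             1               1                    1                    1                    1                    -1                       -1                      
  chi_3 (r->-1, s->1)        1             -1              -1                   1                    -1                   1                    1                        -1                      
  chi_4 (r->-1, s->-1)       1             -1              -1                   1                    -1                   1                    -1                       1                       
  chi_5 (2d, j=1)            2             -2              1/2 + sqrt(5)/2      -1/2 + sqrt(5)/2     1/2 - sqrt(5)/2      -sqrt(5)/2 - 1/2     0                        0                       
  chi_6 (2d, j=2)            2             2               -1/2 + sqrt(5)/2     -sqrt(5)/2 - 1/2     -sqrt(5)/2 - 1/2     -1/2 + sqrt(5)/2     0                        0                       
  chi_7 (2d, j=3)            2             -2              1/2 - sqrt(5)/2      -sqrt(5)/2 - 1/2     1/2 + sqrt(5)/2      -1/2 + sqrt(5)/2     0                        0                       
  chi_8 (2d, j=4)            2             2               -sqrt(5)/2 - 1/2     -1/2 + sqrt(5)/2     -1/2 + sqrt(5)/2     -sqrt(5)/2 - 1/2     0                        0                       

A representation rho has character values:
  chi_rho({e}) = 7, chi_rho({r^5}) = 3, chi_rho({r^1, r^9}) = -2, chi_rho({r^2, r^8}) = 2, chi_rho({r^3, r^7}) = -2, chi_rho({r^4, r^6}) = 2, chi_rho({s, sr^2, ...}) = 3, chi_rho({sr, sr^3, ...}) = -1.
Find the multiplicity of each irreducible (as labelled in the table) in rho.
Multiplicities: chi_1: 1, chi_2: 0, chi_3: 2, chi_4: 0, chi_5: 0, chi_6: 1, chi_7: 0, chi_8: 1.

Reasoning: Use <chi_rho, chi> = (1/|G|) sum_C |C| * chi_rho(C) * conj(chi(C)) with |G| = 20 for each irreducible chi in the table:
  <chi_rho, chi_1> = (1/20)[1*(7)*conj(1) + 1*(3)*conj(1) + 2*(-2)*conj(1) + 2*(2)*conj(1) + 2*(-2)*conj(1) + 2*(2)*conj(1) + 5*(3)*conj(1) + 5*(-1)*conj(1)]
      = (1/20)[(7) + (3) + (-4) + (4) + (-4) + (4) + (15) + (-5)] = 20/20 = 1
  <chi_rho, chi_2> = (1/20)[1*(7)*conj(1) + 1*(3)*conj(1) + 2*(-2)*conj(1) + 2*(2)*conj(1) + 2*(-2)*conj(1) + 2*(2)*conj(1) + 5*(3)*conj(-1) + 5*(-1)*conj(-1)]
      = (1/20)[(7) + (3) + (-4) + (4) + (-4) + (4) + (-15) + (5)] = 0/20 = 0
  <chi_rho, chi_3> = (1/20)[1*(7)*conj(1) + 1*(3)*conj(-1) + 2*(-2)*conj(-1) + 2*(2)*conj(1) + 2*(-2)*conj(-1) + 2*(2)*conj(1) + 5*(3)*conj(1) + 5*(-1)*conj(-1)]
      = (1/20)[(7) + (-3) + (4) + (4) + (4) + (4) + (15) + (5)] = 40/20 = 2
  <chi_rho, chi_4> = (1/20)[1*(7)*conj(1) + 1*(3)*conj(-1) + 2*(-2)*conj(-1) + 2*(2)*conj(1) + 2*(-2)*conj(-1) + 2*(2)*conj(1) + 5*(3)*conj(-1) + 5*(-1)*conj(1)]
      = (1/20)[(7) + (-3) + (4) + (4) + (4) + (4) + (-15) + (-5)] = 0/20 = 0
  <chi_rho, chi_5> = (1/20)[1*(7)*conj(2) + 1*(3)*conj(-2) + 2*(-2)*conj(1/2 + sqrt(5)/2) + 2*(2)*conj(-1/2 + sqrt(5)/2) + 2*(-2)*conj(1/2 - sqrt(5)/2) + 2*(2)*conj(-sqrt(5)/2 - 1/2) + 5*(3)*conj(0) + 5*(-1)*conj(0)]
      = (1/20)[(14) + (-6) + (-2*sqrt(5) - 2) + (-2 + 2*sqrt(5)) + (-2 + 2*sqrt(5)) + (-2*sqrt(5) - 2) + (0) + (0)] = 0/20 = 0
  <chi_rho, chi_6> = (1/20)[1*(7)*conj(2) + 1*(3)*conj(2) + 2*(-2)*conj(-1/2 + sqrt(5)/2) + 2*(2)*conj(-sqrt(5)/2 - 1/2) + 2*(-2)*conj(-sqrt(5)/2 - 1/2) + 2*(2)*conj(-1/2 + sqrt(5)/2) + 5*(3)*conj(0) + 5*(-1)*conj(0)]
      = (1/20)[(14) + (6) + (2 - 2*sqrt(5)) + (-2*sqrt(5) - 2) + (2 + 2*sqrt(5)) + (-2 + 2*sqrt(5)) + (0) + (0)] = 20/20 = 1
  <chi_rho, chi_7> = (1/20)[1*(7)*conj(2) + 1*(3)*conj(-2) + 2*(-2)*conj(1/2 - sqrt(5)/2) + 2*(2)*conj(-sqrt(5)/2 - 1/2) + 2*(-2)*conj(1/2 + sqrt(5)/2) + 2*(2)*conj(-1/2 + sqrt(5)/2) + 5*(3)*conj(0) + 5*(-1)*conj(0)]
      = (1/20)[(14) + (-6) + (-2 + 2*sqrt(5)) + (-2*sqrt(5) - 2) + (-2*sqrt(5) - 2) + (-2 + 2*sqrt(5)) + (0) + (0)] = 0/20 = 0
  <chi_rho, chi_8> = (1/20)[1*(7)*conj(2) + 1*(3)*conj(2) + 2*(-2)*conj(-sqrt(5)/2 - 1/2) + 2*(2)*conj(-1/2 + sqrt(5)/2) + 2*(-2)*conj(-1/2 + sqrt(5)/2) + 2*(2)*conj(-sqrt(5)/2 - 1/2) + 5*(3)*conj(0) + 5*(-1)*conj(0)]
      = (1/20)[(14) + (6) + (2 + 2*sqrt(5)) + (-2 + 2*sqrt(5)) + (2 - 2*sqrt(5)) + (-2*sqrt(5) - 2) + (0) + (0)] = 20/20 = 1
Dimension check: dim(rho) = sum (mult * dim) = 1*1 + 0*1 + 2*1 + 0*1 + 0*2 + 1*2 + 0*2 + 1*2 = 7 = chi_rho(e) = 7.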